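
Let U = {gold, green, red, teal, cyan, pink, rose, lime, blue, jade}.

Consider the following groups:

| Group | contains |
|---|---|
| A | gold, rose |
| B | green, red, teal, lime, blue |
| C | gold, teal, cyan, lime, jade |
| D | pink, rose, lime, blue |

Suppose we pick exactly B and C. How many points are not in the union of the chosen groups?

2

Union of B, C = {gold, green, red, teal, cyan, lime, blue, jade}.
Not covered: pink, rose — 2 points.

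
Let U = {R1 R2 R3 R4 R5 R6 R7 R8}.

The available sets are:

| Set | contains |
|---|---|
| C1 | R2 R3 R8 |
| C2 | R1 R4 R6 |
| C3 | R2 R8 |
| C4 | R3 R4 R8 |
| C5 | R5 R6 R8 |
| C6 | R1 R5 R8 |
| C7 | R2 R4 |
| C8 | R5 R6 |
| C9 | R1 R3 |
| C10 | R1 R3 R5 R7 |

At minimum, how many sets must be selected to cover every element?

Take {C1, C2, C10}. Their union is {R1, R2, R3, R4, R5, R6, R7, R8}, which is all 8 elements.
Only C10 contains R7, so C10 is forced; the remaining 4 elements need at least 2 more sets (each remaining set adds at most 2) — so at least 3 sets are needed, and 3 is optimal.

3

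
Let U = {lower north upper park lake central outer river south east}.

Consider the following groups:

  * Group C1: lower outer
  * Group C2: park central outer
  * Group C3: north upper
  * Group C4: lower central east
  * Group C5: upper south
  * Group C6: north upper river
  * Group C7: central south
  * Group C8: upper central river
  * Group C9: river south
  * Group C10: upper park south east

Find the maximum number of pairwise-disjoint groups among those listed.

3

C1, C3, C7 are pairwise disjoint (C1={lower,outer}; C3={north,upper}; C7={central,south}).
Every remaining group overlaps one of these, and no 4 of the listed groups are pairwise disjoint, so 3 is the maximum.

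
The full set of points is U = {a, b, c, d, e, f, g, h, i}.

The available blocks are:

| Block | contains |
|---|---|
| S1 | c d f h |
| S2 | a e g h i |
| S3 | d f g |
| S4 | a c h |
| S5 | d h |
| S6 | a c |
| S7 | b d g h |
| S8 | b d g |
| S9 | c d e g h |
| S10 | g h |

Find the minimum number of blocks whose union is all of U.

3

S1, S2, and S7 cover everything between them: the union {a, b, c, d, e, f, g, h, i} is all of U.
Only S2 contains i, so S2 is forced; the remaining 4 points need at least 2 more blocks (each remaining block adds at most 3) — so at least 3 blocks are needed, and 3 is optimal.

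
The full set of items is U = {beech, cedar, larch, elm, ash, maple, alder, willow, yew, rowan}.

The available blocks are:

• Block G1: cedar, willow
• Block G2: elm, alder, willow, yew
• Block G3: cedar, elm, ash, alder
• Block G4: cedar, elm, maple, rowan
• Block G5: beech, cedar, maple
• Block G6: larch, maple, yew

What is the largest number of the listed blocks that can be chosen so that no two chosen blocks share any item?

G2, G5 are pairwise disjoint (G2={elm,alder,willow,yew}; G5={beech,cedar,maple}).
Every remaining block overlaps one of these, and no 3 of the listed blocks are pairwise disjoint, so 2 is the maximum.

2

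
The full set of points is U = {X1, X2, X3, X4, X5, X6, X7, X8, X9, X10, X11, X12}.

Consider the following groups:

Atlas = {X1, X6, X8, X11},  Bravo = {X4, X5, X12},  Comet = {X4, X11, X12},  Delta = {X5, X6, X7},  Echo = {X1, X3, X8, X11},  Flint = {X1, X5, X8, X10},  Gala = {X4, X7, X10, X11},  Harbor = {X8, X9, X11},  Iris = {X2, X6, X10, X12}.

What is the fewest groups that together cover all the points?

Echo and Flint and Gala and Harbor and Iris together: Echo ∪ Flint ∪ Gala ∪ Harbor ∪ Iris = {X1, X2, X3, X4, X5, X6, X7, X8, X9, X10, X11, X12} — every point is covered.
No 4 of the 9 groups cover everything (all 126 combinations miss at least one point), so 5 is optimal.

5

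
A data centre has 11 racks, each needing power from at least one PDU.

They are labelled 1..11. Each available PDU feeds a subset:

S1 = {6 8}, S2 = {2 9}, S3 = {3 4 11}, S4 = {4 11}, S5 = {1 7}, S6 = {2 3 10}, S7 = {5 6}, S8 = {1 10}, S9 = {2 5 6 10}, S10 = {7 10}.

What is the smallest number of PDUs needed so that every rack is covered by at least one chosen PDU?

S1 and S2 and S3 and S5 and S9 together: S1 ∪ S2 ∪ S3 ∪ S5 ∪ S9 = {1, 2, 3, 4, 5, 6, 7, 8, 9, 10, 11} — every rack is covered.
No 4 of the 10 PDUs cover everything (all 210 combinations miss at least one rack), so 5 is optimal.

5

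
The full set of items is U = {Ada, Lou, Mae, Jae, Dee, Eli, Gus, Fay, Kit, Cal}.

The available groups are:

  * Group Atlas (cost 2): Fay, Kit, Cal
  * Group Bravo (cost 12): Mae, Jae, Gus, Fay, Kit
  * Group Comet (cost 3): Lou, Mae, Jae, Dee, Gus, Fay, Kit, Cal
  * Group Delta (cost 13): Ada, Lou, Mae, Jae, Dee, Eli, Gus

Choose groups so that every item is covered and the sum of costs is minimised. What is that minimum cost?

Atlas, Delta together cover every item (Atlas ∪ Delta = {Ada, Lou, Mae, Jae, Dee, Eli, Gus, Fay, Kit, Cal}); total cost 2 + 13 = 15.
The greedy pick Comet, Delta costs 16; no covering selection beats 15.

15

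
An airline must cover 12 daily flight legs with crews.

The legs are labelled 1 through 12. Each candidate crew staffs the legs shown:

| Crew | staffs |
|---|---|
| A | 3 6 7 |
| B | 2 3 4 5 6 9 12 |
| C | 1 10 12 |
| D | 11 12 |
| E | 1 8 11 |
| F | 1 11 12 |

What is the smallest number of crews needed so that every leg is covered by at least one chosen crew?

A and B and C and E together: A ∪ B ∪ C ∪ E = {1, 2, 3, 4, 5, 6, 7, 8, 9, 10, 11, 12} — every leg is covered.
No 3 of the 6 crews cover everything (all 20 combinations miss at least one leg), so 4 is optimal.

4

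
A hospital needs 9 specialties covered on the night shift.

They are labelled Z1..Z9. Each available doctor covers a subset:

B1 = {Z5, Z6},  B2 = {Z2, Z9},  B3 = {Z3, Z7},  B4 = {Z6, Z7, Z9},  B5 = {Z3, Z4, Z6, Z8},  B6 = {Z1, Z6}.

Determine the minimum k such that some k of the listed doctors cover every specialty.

Take {B1, B2, B3, B5, B6}. Their union is {Z1, Z2, Z3, Z4, Z5, Z6, Z7, Z8, Z9}, which is all 9 specialties.
No 4 of the 6 doctors cover everything (all 15 combinations miss at least one specialty), so 5 is optimal.

5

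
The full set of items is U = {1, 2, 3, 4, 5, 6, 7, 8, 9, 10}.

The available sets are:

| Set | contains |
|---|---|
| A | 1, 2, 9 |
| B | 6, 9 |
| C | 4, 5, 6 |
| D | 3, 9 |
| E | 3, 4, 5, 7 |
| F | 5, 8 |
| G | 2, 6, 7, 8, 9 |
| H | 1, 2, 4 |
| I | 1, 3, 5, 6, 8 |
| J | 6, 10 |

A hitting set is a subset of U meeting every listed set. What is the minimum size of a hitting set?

The 4 items {1, 3, 5, 6} hit every set.
The sets D, F, H, J are pairwise disjoint, so any hitting set needs a separate item for each — at least 4. Hence 4 is optimal.

4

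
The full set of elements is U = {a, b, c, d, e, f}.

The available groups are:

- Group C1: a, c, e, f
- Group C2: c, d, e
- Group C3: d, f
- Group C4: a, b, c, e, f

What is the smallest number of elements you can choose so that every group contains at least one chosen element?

2

Take H = {c, f}. Each listed group contains at least one of these, so H is a hitting set of size 2.
No single element lies in every group, so at least 2 are needed and 2 is optimal.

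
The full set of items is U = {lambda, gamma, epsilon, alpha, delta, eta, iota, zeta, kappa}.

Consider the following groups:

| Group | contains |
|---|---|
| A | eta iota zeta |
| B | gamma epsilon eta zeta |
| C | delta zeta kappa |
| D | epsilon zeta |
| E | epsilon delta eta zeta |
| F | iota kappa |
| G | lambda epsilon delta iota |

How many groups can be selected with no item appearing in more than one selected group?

2

B, F are pairwise disjoint (B={gamma,epsilon,eta,zeta}; F={iota,kappa}).
Every remaining group overlaps one of these, and no 3 of the listed groups are pairwise disjoint, so 2 is the maximum.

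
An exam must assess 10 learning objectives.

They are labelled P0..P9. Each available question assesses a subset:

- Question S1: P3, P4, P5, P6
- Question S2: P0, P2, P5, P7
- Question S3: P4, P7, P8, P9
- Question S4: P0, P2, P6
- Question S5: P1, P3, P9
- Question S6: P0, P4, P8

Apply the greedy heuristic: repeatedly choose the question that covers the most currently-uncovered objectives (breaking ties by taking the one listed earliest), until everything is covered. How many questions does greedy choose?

4

Greedy: pick S1 (covers 4 new) → pick S2 (covers 3 new) → pick S3 (covers 2 new) → pick S5 (covers 1 new). Total picks: 4.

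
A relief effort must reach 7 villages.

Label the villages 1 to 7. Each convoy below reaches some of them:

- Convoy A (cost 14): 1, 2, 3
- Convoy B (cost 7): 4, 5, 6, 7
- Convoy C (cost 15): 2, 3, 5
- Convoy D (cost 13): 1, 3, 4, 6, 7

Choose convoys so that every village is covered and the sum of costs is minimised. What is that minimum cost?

21

A, B together cover every village (A ∪ B = {1, 2, 3, 4, 5, 6, 7}); total cost 14 + 7 = 21.
No covering selection has total cost below 21.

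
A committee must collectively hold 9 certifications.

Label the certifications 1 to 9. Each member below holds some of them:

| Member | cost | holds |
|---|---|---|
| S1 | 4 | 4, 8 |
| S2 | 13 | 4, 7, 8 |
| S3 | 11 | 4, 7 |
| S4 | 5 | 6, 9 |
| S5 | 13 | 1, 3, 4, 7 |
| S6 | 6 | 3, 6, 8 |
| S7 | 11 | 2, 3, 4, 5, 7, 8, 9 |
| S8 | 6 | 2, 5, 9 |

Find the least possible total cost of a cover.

25

S5, S6, S8 together cover every certification (S5 ∪ S6 ∪ S8 = {1, 2, 3, 4, 5, 6, 7, 8, 9}); total cost 13 + 6 + 6 = 25.
The greedy pick S7, S4, S5 costs 29; no covering selection beats 25.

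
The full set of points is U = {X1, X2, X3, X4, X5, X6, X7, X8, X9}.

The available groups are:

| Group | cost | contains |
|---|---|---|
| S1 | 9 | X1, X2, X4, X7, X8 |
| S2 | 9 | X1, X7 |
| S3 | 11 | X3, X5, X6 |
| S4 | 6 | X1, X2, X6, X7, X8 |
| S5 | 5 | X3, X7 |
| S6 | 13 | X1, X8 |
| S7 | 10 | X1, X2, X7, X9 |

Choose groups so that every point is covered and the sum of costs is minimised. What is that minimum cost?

S1, S3, S7 together cover every point (S1 ∪ S3 ∪ S7 = {X1, X2, X3, X4, X5, X6, X7, X8, X9}); total cost 9 + 11 + 10 = 30.
The greedy pick S4, S5, S1, S7, S3 costs 41; no covering selection beats 30.

30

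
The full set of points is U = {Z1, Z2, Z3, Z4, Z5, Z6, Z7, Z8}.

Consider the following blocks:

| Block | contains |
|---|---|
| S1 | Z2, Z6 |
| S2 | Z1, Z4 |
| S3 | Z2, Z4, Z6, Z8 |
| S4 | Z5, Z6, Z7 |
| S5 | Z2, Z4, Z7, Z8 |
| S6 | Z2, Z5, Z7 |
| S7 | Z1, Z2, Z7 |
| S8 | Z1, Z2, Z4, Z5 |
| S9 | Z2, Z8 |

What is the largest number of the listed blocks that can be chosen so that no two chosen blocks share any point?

3

S2, S4, S9 are pairwise disjoint (S2={Z1,Z4}; S4={Z5,Z6,Z7}; S9={Z2,Z8}).
Every remaining block overlaps one of these, and no 4 of the listed blocks are pairwise disjoint, so 3 is the maximum.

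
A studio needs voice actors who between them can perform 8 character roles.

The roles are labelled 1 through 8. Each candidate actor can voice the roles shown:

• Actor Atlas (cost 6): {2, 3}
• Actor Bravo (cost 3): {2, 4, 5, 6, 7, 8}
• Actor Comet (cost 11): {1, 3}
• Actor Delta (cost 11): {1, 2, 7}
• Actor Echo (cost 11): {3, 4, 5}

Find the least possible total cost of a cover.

Bravo, Comet together cover every role (Bravo ∪ Comet = {1, 2, 3, 4, 5, 6, 7, 8}); total cost 3 + 11 = 14.
No covering selection has total cost below 14.

14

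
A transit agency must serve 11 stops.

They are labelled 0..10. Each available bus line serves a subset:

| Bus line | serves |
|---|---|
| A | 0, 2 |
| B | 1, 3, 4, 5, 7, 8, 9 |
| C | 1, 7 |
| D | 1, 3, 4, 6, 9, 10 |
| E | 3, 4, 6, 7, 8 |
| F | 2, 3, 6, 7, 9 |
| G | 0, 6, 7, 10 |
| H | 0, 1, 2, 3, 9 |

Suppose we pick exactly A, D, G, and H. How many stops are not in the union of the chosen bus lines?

2

Union of A, D, G, H = {0, 1, 2, 3, 4, 6, 7, 9, 10}.
Not covered: 5, 8 — 2 stops.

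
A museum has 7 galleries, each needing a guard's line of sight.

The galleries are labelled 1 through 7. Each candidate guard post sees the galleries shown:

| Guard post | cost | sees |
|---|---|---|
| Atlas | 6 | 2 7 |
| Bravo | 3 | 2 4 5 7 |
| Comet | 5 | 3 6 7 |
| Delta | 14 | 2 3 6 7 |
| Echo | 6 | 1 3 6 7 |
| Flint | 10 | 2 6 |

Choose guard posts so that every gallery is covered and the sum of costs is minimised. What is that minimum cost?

9

Bravo, Echo together cover every gallery (Bravo ∪ Echo = {1, 2, 3, 4, 5, 6, 7}); total cost 3 + 6 = 9.
No covering selection has total cost below 9.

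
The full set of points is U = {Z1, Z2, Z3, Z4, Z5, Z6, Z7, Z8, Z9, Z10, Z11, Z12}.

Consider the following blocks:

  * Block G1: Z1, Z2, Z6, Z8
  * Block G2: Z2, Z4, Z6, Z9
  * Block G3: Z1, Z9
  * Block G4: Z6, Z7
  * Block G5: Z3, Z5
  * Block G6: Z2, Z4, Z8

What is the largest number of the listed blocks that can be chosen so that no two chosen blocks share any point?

G3, G4, G5, G6 are pairwise disjoint (G3={Z1,Z9}; G4={Z6,Z7}; G5={Z3,Z5}; G6={Z2,Z4,Z8}).
Every remaining block overlaps one of these, and no 5 of the listed blocks are pairwise disjoint, so 4 is the maximum.

4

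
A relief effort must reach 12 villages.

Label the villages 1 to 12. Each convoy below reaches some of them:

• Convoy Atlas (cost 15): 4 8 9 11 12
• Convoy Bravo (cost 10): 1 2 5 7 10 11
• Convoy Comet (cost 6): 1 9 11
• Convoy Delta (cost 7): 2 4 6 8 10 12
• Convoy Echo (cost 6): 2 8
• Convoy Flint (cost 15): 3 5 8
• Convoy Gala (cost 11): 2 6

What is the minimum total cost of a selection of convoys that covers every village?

Bravo, Comet, Delta, Flint together cover every village (Bravo ∪ Comet ∪ Delta ∪ Flint = {1, 2, 3, 4, 5, 6, 7, 8, 9, 10, 11, 12}); total cost 10 + 6 + 7 + 15 = 38.
No covering selection has total cost below 38.

38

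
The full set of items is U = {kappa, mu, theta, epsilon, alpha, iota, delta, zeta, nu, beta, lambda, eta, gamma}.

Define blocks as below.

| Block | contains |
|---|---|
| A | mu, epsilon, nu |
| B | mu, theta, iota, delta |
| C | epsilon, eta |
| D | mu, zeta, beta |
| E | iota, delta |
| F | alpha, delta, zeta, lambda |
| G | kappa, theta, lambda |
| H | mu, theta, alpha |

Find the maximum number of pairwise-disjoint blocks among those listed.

4

C, D, E, G are pairwise disjoint (C={epsilon,eta}; D={mu,zeta,beta}; E={iota,delta}; G={kappa,theta,lambda}).
Every remaining block overlaps one of these, and no 5 of the listed blocks are pairwise disjoint, so 4 is the maximum.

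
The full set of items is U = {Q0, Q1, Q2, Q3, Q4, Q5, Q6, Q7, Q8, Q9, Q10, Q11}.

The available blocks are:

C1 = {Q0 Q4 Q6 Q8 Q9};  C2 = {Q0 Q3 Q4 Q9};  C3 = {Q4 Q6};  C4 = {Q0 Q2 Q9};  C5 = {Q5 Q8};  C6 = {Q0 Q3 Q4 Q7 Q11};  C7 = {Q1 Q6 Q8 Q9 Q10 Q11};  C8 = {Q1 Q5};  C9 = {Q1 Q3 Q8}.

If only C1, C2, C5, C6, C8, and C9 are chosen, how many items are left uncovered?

Union of C1, C2, C5, C6, C8, C9 = {Q0, Q1, Q3, Q4, Q5, Q6, Q7, Q8, Q9, Q11}.
Not covered: Q2, Q10 — 2 items.

2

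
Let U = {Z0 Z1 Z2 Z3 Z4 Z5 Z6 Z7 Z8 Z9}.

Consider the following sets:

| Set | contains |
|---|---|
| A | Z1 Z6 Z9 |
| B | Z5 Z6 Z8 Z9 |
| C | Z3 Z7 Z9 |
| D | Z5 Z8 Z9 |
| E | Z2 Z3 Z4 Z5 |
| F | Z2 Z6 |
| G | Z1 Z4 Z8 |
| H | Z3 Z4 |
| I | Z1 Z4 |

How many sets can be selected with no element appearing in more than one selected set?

C, F, G are pairwise disjoint (C={Z3,Z7,Z9}; F={Z2,Z6}; G={Z1,Z4,Z8}).
Every remaining set overlaps one of these, and no 4 of the listed sets are pairwise disjoint, so 3 is the maximum.

3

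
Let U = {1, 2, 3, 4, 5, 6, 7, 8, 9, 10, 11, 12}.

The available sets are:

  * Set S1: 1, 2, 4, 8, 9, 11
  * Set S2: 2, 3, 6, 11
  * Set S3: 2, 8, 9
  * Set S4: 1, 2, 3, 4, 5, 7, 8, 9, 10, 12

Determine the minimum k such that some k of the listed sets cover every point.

S2 and S4 cover everything between them: the union {1, 2, 3, 4, 5, 6, 7, 8, 9, 10, 11, 12} is all of U.
No single set has all 12 points (the largest, S4, has 10), so 2 is optimal.

2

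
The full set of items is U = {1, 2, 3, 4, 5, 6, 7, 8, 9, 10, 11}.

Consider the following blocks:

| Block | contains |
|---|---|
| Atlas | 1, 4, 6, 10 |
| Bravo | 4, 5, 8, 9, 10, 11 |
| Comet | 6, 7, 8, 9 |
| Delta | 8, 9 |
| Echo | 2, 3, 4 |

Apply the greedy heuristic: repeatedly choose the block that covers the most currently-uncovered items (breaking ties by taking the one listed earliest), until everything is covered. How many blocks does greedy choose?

4

Greedy: pick Bravo (covers 6 new) → pick Atlas (covers 2 new) → pick Echo (covers 2 new) → pick Comet (covers 1 new). Total picks: 4.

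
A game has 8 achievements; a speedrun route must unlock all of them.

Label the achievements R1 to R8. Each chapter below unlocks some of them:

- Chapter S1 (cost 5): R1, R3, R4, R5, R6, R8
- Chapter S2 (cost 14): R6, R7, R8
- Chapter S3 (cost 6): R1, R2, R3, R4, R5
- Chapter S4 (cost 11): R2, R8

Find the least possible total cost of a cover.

20

S2, S3 together cover every achievement (S2 ∪ S3 = {R1, R2, R3, R4, R5, R6, R7, R8}); total cost 14 + 6 = 20.
The greedy pick S1, S3, S2 costs 25; no covering selection beats 20.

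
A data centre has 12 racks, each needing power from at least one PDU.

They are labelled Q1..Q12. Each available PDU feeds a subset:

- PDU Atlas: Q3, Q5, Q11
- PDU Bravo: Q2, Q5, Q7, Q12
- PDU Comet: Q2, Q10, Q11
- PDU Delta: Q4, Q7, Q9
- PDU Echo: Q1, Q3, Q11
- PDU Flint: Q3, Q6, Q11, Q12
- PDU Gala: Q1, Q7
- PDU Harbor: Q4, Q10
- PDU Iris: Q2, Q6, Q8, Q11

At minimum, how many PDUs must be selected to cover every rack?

5

Bravo and Delta and Echo and Harbor and Iris together: Bravo ∪ Delta ∪ Echo ∪ Harbor ∪ Iris = {Q1, Q2, Q3, Q4, Q5, Q6, Q7, Q8, Q9, Q10, Q11, Q12} — every rack is covered.
No 4 of the 9 PDUs cover everything (all 126 combinations miss at least one rack), so 5 is optimal.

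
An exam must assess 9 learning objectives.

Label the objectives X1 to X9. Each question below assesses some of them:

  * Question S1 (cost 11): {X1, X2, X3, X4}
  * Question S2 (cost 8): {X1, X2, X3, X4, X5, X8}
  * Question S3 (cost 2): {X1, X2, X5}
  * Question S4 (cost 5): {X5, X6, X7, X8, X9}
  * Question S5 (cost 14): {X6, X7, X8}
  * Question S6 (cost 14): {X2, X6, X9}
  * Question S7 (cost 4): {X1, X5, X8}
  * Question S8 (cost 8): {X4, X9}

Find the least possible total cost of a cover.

13

S2, S4 together cover every objective (S2 ∪ S4 = {X1, X2, X3, X4, X5, X6, X7, X8, X9}); total cost 8 + 5 = 13.
The greedy pick S3, S4, S2 costs 15; no covering selection beats 13.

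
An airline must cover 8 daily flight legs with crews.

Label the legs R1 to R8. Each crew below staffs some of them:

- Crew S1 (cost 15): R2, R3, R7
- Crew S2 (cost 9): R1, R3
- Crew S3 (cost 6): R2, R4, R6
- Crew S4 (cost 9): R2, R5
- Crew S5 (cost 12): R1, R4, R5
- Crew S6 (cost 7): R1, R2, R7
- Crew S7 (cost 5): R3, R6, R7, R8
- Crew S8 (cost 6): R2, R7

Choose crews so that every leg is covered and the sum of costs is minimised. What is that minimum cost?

23

S5, S7, S8 together cover every leg (S5 ∪ S7 ∪ S8 = {R1, R2, R3, R4, R5, R6, R7, R8}); total cost 12 + 5 + 6 = 23.
No covering selection has total cost below 23.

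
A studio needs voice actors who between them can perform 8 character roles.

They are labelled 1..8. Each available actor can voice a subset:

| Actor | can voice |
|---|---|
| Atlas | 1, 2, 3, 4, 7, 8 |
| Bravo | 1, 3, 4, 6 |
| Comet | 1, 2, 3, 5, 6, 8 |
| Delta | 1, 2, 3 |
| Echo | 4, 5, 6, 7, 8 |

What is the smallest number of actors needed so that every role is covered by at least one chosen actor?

Comet and Echo together: Comet ∪ Echo = {1, 2, 3, 4, 5, 6, 7, 8} — every role is covered.
No single actor has all 8 roles (the largest, Atlas, has 6), so 2 is optimal.

2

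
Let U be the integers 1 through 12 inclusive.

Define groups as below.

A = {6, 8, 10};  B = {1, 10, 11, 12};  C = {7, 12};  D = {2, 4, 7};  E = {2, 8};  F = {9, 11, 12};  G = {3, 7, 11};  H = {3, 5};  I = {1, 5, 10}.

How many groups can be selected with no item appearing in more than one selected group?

4

A, D, F, H are pairwise disjoint (A={6,8,10}; D={2,4,7}; F={9,11,12}; H={3,5}).
Every remaining group overlaps one of these, and no 5 of the listed groups are pairwise disjoint, so 4 is the maximum.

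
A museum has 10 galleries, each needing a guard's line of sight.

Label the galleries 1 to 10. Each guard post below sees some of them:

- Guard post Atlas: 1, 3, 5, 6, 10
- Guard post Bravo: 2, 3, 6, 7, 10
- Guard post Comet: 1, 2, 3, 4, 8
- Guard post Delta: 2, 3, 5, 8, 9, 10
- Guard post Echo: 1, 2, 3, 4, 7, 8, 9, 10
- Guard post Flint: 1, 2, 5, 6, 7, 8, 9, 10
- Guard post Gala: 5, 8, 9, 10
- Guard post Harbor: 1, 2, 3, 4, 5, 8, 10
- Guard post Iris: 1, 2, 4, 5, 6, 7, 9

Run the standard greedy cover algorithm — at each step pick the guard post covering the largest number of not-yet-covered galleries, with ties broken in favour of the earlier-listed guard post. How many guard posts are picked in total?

2

Greedy: pick Echo (covers 8 new) → pick Atlas (covers 2 new). Total picks: 2.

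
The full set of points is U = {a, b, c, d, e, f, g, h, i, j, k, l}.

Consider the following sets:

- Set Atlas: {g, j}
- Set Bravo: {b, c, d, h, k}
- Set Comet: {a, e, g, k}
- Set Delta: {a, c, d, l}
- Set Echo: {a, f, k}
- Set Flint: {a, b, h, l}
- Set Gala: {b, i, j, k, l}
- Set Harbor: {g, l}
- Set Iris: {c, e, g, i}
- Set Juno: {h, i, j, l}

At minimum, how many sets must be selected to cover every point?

Bravo and Comet and Echo and Gala together: Bravo ∪ Comet ∪ Echo ∪ Gala = {a, b, c, d, e, f, g, h, i, j, k, l} — every point is covered.
Only Echo contains f, so Echo is forced; the remaining 9 points need at least 3 more sets (each remaining set adds at most 4) — so at least 4 sets are needed, and 4 is optimal.

4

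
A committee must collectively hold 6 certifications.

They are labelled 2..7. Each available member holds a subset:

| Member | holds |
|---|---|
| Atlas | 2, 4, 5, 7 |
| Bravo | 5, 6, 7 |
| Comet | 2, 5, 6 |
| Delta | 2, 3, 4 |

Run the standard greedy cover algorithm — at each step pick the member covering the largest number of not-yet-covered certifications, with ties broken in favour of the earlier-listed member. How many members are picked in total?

3

Greedy: pick Atlas (covers 4 new) → pick Bravo (covers 1 new) → pick Delta (covers 1 new). Total picks: 3.
(The true minimum cover uses only 2 members, so greedy is not optimal here.)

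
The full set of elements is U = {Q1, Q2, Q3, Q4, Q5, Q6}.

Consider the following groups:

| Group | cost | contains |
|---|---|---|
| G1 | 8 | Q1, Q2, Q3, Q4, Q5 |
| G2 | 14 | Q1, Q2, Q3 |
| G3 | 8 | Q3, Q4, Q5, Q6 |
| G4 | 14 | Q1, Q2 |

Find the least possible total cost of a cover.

G1, G3 together cover every element (G1 ∪ G3 = {Q1, Q2, Q3, Q4, Q5, Q6}); total cost 8 + 8 = 16.
No covering selection has total cost below 16.

16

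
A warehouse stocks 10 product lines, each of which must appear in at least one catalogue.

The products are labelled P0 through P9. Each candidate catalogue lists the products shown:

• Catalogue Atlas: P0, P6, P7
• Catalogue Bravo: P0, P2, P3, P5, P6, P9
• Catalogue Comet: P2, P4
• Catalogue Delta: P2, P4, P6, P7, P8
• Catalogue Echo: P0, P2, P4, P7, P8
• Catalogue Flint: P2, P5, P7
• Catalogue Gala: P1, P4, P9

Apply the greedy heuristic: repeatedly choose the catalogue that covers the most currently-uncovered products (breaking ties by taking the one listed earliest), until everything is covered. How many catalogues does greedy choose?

Greedy: pick Bravo (covers 6 new) → pick Delta (covers 3 new) → pick Gala (covers 1 new). Total picks: 3.

3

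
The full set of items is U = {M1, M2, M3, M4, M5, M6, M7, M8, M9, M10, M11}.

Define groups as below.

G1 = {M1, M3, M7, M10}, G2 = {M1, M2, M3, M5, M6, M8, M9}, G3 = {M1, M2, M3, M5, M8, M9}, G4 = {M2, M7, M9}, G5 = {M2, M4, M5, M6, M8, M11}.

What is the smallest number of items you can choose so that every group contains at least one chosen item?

2

H = {M1, M2} meets every group (each contains at least one member of H), and |H| = 2.
The groups G1, G5 are pairwise disjoint, so any hitting set needs a separate item for each — at least 2. Hence 2 is optimal.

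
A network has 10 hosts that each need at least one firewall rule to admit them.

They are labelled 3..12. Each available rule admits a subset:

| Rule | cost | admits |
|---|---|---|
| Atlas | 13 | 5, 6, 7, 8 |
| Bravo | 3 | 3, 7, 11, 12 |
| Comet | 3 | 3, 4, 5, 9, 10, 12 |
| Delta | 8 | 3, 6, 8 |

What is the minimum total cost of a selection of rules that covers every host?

Bravo, Comet, Delta together cover every host (Bravo ∪ Comet ∪ Delta = {3, 4, 5, 6, 7, 8, 9, 10, 11, 12}); total cost 3 + 3 + 8 = 14.
No covering selection has total cost below 14.

14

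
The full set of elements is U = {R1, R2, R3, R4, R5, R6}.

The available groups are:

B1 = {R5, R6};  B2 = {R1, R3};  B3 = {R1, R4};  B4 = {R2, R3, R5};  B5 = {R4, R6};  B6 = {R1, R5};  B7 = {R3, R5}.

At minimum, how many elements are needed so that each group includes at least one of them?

The 3 elements {R3, R4, R5} hit every group.
No choice of 2 elements meets every group, so 3 is the minimum.

3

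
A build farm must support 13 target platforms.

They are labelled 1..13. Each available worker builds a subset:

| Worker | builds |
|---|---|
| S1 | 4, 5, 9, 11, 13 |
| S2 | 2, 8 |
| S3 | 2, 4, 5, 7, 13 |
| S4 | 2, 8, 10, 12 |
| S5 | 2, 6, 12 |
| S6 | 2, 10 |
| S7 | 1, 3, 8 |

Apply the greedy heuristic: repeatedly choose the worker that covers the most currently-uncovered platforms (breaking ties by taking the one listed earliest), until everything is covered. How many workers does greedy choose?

Greedy: pick S1 (covers 5 new) → pick S4 (covers 4 new) → pick S7 (covers 2 new) → pick S3 (covers 1 new) → pick S5 (covers 1 new). Total picks: 5.

5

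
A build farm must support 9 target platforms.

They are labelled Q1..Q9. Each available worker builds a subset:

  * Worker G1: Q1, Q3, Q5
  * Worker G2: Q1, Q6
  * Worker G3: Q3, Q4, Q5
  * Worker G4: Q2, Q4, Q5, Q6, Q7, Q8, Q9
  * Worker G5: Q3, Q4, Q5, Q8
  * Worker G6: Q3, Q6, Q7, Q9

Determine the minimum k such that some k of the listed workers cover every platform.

G1 and G4 together: G1 ∪ G4 = {Q1, Q2, Q3, Q4, Q5, Q6, Q7, Q8, Q9} — every platform is covered.
No single worker has all 9 platforms (the largest, G4, has 7), so 2 is optimal.

2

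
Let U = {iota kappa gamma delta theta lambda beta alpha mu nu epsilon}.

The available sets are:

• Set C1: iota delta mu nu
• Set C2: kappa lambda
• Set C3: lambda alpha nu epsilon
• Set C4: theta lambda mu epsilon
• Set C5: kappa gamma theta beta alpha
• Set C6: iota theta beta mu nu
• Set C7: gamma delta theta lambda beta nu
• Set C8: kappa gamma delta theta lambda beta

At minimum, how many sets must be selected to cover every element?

C1 and C4 and C5 together: C1 ∪ C4 ∪ C5 = {iota, kappa, gamma, delta, theta, lambda, beta, alpha, mu, nu, epsilon} — every element is covered.
No 2 of the 8 sets cover everything (all 28 combinations miss at least one element), so 3 is optimal.

3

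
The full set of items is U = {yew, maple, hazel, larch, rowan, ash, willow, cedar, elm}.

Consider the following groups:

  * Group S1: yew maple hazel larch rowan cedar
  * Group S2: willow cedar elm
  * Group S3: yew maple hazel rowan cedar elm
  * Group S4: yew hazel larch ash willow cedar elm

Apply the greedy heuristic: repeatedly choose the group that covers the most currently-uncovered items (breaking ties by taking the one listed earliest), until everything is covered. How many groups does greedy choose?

Greedy: pick S4 (covers 7 new) → pick S1 (covers 2 new). Total picks: 2.

2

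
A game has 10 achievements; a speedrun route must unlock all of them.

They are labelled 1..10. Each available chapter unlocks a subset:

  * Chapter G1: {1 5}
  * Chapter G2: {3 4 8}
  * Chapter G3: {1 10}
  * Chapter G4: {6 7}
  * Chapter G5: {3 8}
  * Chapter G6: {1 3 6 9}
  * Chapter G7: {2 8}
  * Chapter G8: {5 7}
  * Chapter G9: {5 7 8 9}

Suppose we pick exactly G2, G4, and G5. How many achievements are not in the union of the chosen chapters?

5

Union of G2, G4, G5 = {3, 4, 6, 7, 8}.
Not covered: 1, 2, 5, 9, 10 — 5 achievements.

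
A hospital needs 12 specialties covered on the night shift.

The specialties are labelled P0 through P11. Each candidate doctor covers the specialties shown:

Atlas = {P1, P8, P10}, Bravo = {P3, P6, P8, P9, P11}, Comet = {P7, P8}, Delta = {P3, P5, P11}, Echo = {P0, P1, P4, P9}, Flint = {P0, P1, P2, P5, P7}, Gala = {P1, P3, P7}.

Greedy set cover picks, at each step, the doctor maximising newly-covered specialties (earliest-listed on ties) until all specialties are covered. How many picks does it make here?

Greedy: pick Bravo (covers 5 new) → pick Flint (covers 5 new) → pick Atlas (covers 1 new) → pick Echo (covers 1 new). Total picks: 4.

4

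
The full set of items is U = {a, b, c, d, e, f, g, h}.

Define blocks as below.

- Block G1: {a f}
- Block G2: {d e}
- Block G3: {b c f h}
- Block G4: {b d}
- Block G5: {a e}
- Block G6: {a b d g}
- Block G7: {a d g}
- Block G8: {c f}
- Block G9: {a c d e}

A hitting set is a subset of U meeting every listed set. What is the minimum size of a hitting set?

3

Take T = {a, c, d}. Each listed block contains at least one of these, so T is a hitting set of size 3.
The blocks G4, G5, G8 are pairwise disjoint, so any hitting set needs a separate item for each — at least 3. Hence 3 is optimal.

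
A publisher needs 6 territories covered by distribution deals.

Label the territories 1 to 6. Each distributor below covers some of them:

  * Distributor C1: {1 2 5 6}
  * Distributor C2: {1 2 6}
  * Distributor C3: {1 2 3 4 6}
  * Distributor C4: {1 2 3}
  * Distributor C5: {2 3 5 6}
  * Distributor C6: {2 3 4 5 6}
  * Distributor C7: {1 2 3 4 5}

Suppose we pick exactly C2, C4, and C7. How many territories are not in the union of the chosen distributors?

0

Union of C2, C4, C7 = {1, 2, 3, 4, 5, 6} — that's every territory, so 0 are uncovered.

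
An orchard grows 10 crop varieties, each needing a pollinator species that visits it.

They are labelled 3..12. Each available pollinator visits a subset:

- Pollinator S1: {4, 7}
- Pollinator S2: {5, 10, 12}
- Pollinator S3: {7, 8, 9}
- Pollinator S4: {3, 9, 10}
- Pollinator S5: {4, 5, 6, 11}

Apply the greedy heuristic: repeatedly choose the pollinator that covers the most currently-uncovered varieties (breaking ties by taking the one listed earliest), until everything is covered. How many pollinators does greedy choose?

4

Greedy: pick S5 (covers 4 new) → pick S3 (covers 3 new) → pick S2 (covers 2 new) → pick S4 (covers 1 new). Total picks: 4.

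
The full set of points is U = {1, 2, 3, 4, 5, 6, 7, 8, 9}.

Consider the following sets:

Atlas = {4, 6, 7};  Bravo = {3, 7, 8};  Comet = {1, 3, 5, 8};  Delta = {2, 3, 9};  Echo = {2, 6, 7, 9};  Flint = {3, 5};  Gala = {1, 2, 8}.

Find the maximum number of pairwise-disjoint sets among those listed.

Atlas, Flint, Gala are pairwise disjoint (Atlas={4,6,7}; Flint={3,5}; Gala={1,2,8}).
Every remaining set overlaps one of these, and no 4 of the listed sets are pairwise disjoint, so 3 is the maximum.

3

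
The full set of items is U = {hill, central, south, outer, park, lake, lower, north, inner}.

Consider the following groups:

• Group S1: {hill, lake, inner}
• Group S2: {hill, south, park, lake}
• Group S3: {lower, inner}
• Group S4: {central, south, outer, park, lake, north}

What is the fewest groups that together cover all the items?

3

Take {S1, S3, S4}. Their union is {hill, central, south, outer, park, lake, lower, north, inner}, which is all 9 items.
Only S4 contains central, so S4 is forced; the remaining 3 items need at least 2 more groups (each remaining group adds at most 2) — so at least 3 groups are needed, and 3 is optimal.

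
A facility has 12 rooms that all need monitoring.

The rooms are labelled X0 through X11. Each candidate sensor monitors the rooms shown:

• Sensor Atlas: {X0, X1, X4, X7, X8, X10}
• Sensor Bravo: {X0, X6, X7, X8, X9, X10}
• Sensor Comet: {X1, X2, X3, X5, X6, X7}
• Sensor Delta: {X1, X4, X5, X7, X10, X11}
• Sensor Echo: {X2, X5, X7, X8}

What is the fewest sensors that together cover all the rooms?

3

Take {Bravo, Comet, Delta}. Their union is {X0, X1, X2, X3, X4, X5, X6, X7, X8, X9, X10, X11}, which is all 12 rooms.
Only Comet contains X3, so Comet is forced; the remaining 6 rooms need at least 2 more sensors (each remaining sensor adds at most 4) — so at least 3 sensors are needed, and 3 is optimal.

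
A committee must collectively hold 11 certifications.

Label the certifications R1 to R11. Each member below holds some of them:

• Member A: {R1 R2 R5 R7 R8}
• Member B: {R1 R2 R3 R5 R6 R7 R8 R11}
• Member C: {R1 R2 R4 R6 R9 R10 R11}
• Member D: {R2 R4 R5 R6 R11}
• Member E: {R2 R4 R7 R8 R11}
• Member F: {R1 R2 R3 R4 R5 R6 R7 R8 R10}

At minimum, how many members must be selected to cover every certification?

2

C and F together: C ∪ F = {R1, R2, R3, R4, R5, R6, R7, R8, R9, R10, R11} — every certification is covered.
No single member has all 11 certifications (the largest, F, has 9), so 2 is optimal.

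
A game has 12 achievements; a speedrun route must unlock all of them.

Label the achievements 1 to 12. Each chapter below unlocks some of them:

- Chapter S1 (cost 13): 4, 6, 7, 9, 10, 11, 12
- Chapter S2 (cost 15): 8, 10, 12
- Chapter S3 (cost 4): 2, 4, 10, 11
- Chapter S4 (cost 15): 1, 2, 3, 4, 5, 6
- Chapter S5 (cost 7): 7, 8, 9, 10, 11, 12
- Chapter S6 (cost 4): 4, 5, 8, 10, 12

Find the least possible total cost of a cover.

22

S4, S5 together cover every achievement (S4 ∪ S5 = {1, 2, 3, 4, 5, 6, 7, 8, 9, 10, 11, 12}); total cost 15 + 7 = 22.
The greedy pick S6, S3, S5, S4 costs 30; no covering selection beats 22.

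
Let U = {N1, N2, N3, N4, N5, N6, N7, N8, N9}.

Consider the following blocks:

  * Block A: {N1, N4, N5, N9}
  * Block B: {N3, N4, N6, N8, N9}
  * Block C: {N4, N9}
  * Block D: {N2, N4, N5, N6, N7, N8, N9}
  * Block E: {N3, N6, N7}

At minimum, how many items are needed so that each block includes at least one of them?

2

Take H = {N4, N6}. Each listed block contains at least one of these, so H is a hitting set of size 2.
The blocks A, E are pairwise disjoint, so any hitting set needs a separate item for each — at least 2. Hence 2 is optimal.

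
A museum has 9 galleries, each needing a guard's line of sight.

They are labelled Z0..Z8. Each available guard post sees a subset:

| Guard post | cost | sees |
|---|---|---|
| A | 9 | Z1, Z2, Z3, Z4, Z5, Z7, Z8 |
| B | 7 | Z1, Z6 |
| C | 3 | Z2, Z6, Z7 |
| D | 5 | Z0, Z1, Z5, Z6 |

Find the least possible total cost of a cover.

14

A, D together cover every gallery (A ∪ D = {Z0, Z1, Z2, Z3, Z4, Z5, Z6, Z7, Z8}); total cost 9 + 5 = 14.
The greedy pick C, D, A costs 17; no covering selection beats 14.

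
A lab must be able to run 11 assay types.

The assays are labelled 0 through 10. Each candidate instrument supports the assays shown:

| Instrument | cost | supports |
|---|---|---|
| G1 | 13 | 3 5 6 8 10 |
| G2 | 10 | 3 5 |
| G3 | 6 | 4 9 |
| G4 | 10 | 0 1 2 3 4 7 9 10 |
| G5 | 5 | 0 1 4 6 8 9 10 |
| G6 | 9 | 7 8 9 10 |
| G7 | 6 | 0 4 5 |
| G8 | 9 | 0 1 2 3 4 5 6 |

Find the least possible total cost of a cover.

18

G6, G8 together cover every assay (G6 ∪ G8 = {0, 1, 2, 3, 4, 5, 6, 7, 8, 9, 10}); total cost 9 + 9 = 18.
The greedy pick G5, G8, G6 costs 23; no covering selection beats 18.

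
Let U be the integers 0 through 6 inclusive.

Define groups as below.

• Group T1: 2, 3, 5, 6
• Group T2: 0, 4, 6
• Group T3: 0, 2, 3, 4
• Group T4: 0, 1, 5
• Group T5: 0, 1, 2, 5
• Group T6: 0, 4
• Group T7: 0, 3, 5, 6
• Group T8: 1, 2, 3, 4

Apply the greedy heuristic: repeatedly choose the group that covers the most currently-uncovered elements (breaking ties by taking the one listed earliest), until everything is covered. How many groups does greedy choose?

Greedy: pick T1 (covers 4 new) → pick T2 (covers 2 new) → pick T4 (covers 1 new). Total picks: 3.
(The true minimum cover uses only 2 groups, so greedy is not optimal here.)

3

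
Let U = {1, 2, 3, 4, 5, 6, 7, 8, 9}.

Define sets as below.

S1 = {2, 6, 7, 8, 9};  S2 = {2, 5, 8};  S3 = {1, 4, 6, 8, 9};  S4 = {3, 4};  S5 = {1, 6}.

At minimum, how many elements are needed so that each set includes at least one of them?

3

The 3 elements {3, 6, 8} hit every set.
The sets S2, S4, S5 are pairwise disjoint, so any hitting set needs a separate element for each — at least 3. Hence 3 is optimal.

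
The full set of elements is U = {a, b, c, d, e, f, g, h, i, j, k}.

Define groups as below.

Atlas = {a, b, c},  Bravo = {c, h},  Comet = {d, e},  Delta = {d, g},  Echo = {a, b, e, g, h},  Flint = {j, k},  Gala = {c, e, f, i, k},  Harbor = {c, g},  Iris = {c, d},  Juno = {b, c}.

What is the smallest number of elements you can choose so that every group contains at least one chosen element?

T = {c, d, g, j} meets every group (each contains at least one member of T), and |T| = 4.
No choice of 3 elements meets every group, so 4 is the minimum.

4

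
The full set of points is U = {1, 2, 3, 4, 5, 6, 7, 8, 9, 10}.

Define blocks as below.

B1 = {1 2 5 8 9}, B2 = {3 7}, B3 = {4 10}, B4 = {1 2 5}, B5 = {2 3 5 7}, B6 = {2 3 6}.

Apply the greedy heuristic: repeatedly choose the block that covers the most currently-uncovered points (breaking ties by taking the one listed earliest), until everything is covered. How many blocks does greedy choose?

Greedy: pick B1 (covers 5 new) → pick B2 (covers 2 new) → pick B3 (covers 2 new) → pick B6 (covers 1 new). Total picks: 4.

4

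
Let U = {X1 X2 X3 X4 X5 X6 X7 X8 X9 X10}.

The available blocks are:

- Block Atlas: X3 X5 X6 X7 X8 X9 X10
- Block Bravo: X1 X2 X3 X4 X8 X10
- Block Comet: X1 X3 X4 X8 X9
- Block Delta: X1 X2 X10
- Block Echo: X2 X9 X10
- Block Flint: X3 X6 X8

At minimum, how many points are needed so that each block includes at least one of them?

H = {X2, X3} meets every block (each contains at least one member of H), and |H| = 2.
The blocks Echo, Flint are pairwise disjoint, so any hitting set needs a separate point for each — at least 2. Hence 2 is optimal.

2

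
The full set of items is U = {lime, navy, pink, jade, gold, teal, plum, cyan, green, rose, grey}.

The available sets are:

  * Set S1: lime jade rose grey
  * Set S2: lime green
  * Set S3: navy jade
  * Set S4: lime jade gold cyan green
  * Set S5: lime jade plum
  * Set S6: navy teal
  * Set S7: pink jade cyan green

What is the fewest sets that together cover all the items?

5

Take {S1, S4, S5, S6, S7}. Their union is {lime, navy, pink, jade, gold, teal, plum, cyan, green, rose, grey}, which is all 11 items.
No 4 of the 7 sets cover everything (all 35 combinations miss at least one item), so 5 is optimal.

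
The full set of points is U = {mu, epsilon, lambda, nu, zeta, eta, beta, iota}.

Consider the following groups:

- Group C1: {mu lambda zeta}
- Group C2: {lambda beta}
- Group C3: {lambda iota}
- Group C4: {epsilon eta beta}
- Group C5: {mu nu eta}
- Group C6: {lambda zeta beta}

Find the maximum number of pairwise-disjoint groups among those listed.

2

C2, C5 are pairwise disjoint (C2={lambda,beta}; C5={mu,nu,eta}).
Every remaining group overlaps one of these, and no 3 of the listed groups are pairwise disjoint, so 2 is the maximum.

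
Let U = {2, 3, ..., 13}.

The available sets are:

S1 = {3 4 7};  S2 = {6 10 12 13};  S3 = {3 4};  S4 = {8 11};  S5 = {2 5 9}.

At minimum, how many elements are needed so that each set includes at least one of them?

Take H = {2, 3, 11, 12}. Each listed set contains at least one of these, so H is a hitting set of size 4.
The sets S2, S3, S4, S5 are pairwise disjoint, so any hitting set needs a separate element for each — at least 4. Hence 4 is optimal.

4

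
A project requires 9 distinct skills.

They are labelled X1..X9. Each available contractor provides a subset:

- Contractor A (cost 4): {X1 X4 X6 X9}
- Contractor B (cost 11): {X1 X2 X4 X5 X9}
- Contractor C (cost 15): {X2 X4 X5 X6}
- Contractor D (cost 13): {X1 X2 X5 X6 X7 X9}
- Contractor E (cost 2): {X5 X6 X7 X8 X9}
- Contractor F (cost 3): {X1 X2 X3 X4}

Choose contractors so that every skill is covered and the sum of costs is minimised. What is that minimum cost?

5

E, F together cover every skill (E ∪ F = {X1, X2, X3, X4, X5, X6, X7, X8, X9}); total cost 2 + 3 = 5.
No covering selection has total cost below 5.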